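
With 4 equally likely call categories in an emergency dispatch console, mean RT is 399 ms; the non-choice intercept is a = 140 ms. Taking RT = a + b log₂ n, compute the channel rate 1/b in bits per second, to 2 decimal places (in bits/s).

b = (399 − 140)/log₂ 4 = 259/2 = 129.500 ms per bit = 0.12950 s/bit; the reciprocal is 7.722 bits/s.

7.72 bits/s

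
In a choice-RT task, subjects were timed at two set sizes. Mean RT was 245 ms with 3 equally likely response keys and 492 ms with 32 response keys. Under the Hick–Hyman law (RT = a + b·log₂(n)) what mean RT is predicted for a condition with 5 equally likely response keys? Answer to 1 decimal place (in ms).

298.3 ms

Solve the two-equation system in a and b:
  b = (492 − 245) / (log₂ 32 − log₂ 3) = 247 / (5 − 1.5850) = 72.327 ms/bit
  a = 245 − 72.327 × 1.5850 = 130.364 ms
Then RT(5) = 130.364 + 72.327 × log₂ 5 = 130.364 + 72.327 × 2.3219 ≈ 298.303 ms.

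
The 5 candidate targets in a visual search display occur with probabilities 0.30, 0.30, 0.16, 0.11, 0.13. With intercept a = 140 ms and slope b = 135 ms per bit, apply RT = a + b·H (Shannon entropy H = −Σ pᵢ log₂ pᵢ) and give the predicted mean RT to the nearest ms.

437 ms

H = 0.30·log₂(1/0.30) + 0.30·log₂(1/0.30) + 0.16·log₂(1/0.16) + 0.11·log₂(1/0.11) + 0.13·log₂(1/0.13) = 2.1981 bits.
RT = 140 + 135 × 2.1981 = 436.75 ms.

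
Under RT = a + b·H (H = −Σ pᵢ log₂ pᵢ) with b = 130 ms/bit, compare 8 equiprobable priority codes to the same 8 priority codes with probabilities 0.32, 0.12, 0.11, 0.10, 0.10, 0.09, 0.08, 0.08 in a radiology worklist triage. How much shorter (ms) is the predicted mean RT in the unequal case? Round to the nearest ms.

The RT saving is b·ΔH. Equiprobable H₀ = log₂(8) = 3.0000 bits; with the given probabilities H = 2.8034 bits.
b·(H₀ − H) = 130 × (3.0000 − 2.8034) = 25.55 ms.

26 ms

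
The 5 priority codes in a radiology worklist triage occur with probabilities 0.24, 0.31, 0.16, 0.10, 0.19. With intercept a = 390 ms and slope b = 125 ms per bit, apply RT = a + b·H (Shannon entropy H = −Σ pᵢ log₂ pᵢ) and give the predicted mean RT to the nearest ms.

Entropy contributions −pᵢ log₂ pᵢ: 0.4941, 0.5238, 0.4230, 0.3322, 0.4552; sum H = 2.2284 bits.
RT = a + bH = 390 + 125·2.2284 = 668.55 ms.

669 ms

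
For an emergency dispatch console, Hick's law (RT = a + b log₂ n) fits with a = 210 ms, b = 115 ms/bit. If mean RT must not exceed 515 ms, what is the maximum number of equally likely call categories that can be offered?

6

115·log₂ n ≤ 515 − 210 = 305, giving log₂ n ≤ 2.6522 and n ≤ 6.286. The largest whole number is 6.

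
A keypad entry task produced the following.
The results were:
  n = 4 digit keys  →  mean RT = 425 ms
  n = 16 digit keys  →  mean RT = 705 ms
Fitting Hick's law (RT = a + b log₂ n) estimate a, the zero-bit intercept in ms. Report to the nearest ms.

145 ms

Slope: b = (705 − 425) / (log₂ 16 − log₂ 4) = 280/2.0000 = 140 ms/bit.
a = RT₁ − b·log₂ n₁ = 425 − 140 × 2 = 145.000 ms.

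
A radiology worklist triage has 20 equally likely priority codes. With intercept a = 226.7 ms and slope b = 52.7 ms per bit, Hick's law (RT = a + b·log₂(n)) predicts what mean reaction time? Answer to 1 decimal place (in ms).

454.5 ms

log₂(20) = 4.3219 bits, so RT = 226.7 + 52.7 × 4.3219 ≈ 454.466 ms.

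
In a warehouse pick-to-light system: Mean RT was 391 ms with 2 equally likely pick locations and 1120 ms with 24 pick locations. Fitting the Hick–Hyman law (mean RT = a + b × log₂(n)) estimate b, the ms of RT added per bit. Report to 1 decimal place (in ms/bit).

b = (RT₂ − RT₁)/(log₂ n₂ − log₂ n₁) = (1120 − 391)/(4.5850 − 1) = 203.349 ms/bit.

203.3 ms/bit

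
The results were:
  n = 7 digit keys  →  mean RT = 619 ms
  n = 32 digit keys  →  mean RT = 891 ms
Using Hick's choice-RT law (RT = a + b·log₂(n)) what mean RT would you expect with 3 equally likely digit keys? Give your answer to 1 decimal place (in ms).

467.4 ms

Fit slope and intercept:
  b = (891 − 619) / (log₂ 32 − log₂ 7) = 272 / (5 − 2.8074) = 124.051 ms/bit
  a = 619 − 124.051 × 2.8074 = 270.745 ms
Then RT(3) = 270.745 + 124.051 × log₂ 3 = 270.745 + 124.051 × 1.5850 ≈ 467.361 ms.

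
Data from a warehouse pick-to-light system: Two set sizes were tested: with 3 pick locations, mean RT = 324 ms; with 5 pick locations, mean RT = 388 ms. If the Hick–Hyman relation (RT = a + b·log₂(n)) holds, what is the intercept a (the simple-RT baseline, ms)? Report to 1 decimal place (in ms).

Slope: b = (388 − 324) / (log₂ 5 − log₂ 3) = 64/0.7370 = 86.843 ms/bit.
a = RT₁ − b·log₂ n₁ = 324 − 86.843 × 1.5850 = 186.358 ms.

186.4 ms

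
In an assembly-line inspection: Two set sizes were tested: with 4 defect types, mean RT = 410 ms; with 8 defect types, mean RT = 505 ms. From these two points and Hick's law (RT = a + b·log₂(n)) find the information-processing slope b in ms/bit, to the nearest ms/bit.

95 ms/bit

b = (RT₂ − RT₁)/(log₂ n₂ − log₂ n₁) = (505 − 410)/(3 − 2) = 95 ms/bit.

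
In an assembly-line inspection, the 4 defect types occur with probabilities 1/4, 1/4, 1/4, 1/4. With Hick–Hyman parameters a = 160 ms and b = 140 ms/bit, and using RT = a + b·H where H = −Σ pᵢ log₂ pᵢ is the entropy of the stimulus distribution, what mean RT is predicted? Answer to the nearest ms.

H = −Σ pᵢ log₂ pᵢ = 0.25·2 + 0.25·2 + 0.25·2 + 0.25·2 = 2.000 bits.
RT = 160 + 140 × 2.000 = 440.00 ms.

440 ms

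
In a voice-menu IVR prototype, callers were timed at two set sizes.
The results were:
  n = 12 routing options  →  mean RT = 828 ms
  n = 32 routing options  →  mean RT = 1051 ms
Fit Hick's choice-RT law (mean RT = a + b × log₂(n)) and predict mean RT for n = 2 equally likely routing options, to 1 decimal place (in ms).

RT is linear in log₂ n, so two points fix the line:
  b = (1051 − 828) / (log₂ 32 − log₂ 12) = 223 / (5 − 3.5850) = 157.593 ms/bit
  a = 828 − 157.593 × 3.5850 = 263.035 ms
Then RT(2) = 263.035 + 157.593 × log₂ 2 = 263.035 + 157.593 × 1 ≈ 420.628 ms.

420.6 ms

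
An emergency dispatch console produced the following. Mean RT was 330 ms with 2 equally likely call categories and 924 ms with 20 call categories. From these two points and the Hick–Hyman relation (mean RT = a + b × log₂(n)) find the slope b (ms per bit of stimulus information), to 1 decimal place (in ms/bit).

The slope on a log₂ axis is (924 − 330) / (4.3219 − 1) = 178.812 ms/bit.

178.8 ms/bit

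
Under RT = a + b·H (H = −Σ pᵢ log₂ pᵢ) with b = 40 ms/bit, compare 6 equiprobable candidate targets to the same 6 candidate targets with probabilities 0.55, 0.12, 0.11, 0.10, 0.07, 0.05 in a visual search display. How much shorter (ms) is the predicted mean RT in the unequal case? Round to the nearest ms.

23 ms

Equiprobable entropy H₀ = log₂ 6 = 2.5850 bits.
Skewed entropy H = −Σ pᵢ log₂ pᵢ = 2.0086 bits.
ΔRT = b·(H₀ − H) = 40 × 0.5764 = 23.06 ms.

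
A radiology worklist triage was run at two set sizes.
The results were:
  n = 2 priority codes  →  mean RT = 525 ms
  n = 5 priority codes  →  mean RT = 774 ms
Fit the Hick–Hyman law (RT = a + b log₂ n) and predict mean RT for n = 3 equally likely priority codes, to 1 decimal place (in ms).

635.2 ms

With log₂ n on the abscissa the relation is linear; from the two conditions:
  b = (774 − 525) / (log₂ 5 − log₂ 2) = 249 / (2.3219 − 1) = 188.361 ms/bit
  a = 525 − 188.361 × 1 = 336.639 ms
Then RT(3) = 336.639 + 188.361 × log₂ 3 = 336.639 + 188.361 × 1.5850 ≈ 635.184 ms.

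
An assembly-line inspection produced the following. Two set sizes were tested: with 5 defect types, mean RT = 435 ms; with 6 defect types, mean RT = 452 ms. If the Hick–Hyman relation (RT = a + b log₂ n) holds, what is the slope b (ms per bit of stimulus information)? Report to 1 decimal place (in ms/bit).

64.6 ms/bit

Slope: b = (452 − 435) / (log₂ 6 − log₂ 5) = 17/0.2630 = 64.630 ms/bit.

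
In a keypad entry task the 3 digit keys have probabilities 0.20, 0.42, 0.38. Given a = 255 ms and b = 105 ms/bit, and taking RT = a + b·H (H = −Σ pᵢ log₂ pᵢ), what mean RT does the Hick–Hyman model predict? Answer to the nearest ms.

415 ms

H = 0.20·log₂(1/0.20) + 0.42·log₂(1/0.42) + 0.38·log₂(1/0.38) = 1.5205 bits.
RT = 255 + 105 × 1.5205 = 414.65 ms.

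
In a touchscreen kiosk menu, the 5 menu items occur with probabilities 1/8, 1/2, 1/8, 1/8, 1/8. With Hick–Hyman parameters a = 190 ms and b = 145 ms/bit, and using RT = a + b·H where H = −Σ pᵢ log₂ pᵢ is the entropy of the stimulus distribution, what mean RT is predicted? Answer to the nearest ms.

480 ms

Each term −pᵢ log₂ pᵢ: 0.125·3 + 0.5·1 + 0.125·3 + 0.125·3 + 0.125·3; summed, H = 2.000 bits.
Mean RT = a + bH = 190 + 145·2.000 = 480.00 ms.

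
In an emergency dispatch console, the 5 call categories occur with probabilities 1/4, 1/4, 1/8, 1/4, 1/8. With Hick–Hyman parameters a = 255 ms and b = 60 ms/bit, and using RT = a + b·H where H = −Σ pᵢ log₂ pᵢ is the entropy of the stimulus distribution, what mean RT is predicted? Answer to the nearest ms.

390 ms

Each term −pᵢ log₂ pᵢ: 0.25·2 + 0.25·2 + 0.125·3 + 0.25·2 + 0.125·3; summed, H = 2.250 bits.
Mean RT = a + bH = 255 + 60·2.250 = 390.00 ms.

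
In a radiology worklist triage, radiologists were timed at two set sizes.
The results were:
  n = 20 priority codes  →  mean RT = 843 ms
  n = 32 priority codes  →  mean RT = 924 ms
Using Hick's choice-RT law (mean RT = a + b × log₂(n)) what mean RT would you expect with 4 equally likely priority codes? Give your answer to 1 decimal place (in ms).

Fit slope and intercept:
  b = (924 − 843) / (log₂ 32 − log₂ 20) = 81 / (5 − 4.3219) = 119.456 ms/bit
  a = 843 − 119.456 × 4.3219 = 326.718 ms
Then RT(4) = 326.718 + 119.456 × log₂ 4 = 326.718 + 119.456 × 2 ≈ 565.631 ms.

565.6 ms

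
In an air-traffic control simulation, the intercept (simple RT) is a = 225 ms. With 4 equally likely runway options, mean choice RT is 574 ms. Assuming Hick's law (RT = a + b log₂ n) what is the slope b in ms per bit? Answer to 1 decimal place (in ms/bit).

174.5 ms/bit

log₂(4) = 2 bits.
b = (RT − a)/log₂ n = (574 − 225) / 2 = 174.500 ms/bit.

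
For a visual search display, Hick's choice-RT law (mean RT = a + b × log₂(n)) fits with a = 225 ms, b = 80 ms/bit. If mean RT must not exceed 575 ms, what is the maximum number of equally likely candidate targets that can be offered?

80·log₂ n ≤ 575 − 225 = 350, giving log₂ n ≤ 4.3750 and n ≤ 20.749. The largest whole number is 20.

20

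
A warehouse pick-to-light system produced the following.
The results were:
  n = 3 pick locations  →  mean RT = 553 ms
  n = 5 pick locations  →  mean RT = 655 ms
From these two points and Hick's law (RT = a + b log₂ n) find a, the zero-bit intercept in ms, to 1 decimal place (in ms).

Slope: b = (655 − 553) / (log₂ 5 − log₂ 3) = 102/0.7370 = 138.405 ms/bit.
a = RT₁ − b·log₂ n₁ = 553 − 138.405 × 1.5850 = 333.633 ms.

333.6 ms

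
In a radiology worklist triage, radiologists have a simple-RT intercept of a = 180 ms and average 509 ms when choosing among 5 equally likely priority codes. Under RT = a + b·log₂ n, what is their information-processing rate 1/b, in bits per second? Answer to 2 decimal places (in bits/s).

7.06 bits/s

b = (509 − 180)/log₂ 5 = 329/2.3219 = 141.693 ms per bit = 0.14169 s/bit; the reciprocal is 7.058 bits/s.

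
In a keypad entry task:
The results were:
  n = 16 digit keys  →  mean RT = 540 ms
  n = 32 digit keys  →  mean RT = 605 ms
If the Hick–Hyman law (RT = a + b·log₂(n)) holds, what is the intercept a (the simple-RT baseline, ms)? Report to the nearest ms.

Slope: b = (605 − 540) / (log₂ 32 − log₂ 16) = 65/1.0000 = 65 ms/bit.
Intercept: a = 540 − 65·log₂(16) = 280.000 ms.

280 ms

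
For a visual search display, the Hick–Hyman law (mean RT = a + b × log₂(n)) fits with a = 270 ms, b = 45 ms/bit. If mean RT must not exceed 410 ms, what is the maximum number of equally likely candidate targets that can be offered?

8

45·log₂ n ≤ 410 − 270 = 140, giving log₂ n ≤ 3.1111 and n ≤ 8.640. The largest whole number is 8.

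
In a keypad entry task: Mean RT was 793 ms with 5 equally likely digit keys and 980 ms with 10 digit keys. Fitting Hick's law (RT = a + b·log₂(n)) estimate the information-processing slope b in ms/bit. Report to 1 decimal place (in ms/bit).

187.0 ms/bit

Slope: b = (980 − 793) / (log₂ 10 − log₂ 5) = 187/1.0000 = 187.000 ms/bit.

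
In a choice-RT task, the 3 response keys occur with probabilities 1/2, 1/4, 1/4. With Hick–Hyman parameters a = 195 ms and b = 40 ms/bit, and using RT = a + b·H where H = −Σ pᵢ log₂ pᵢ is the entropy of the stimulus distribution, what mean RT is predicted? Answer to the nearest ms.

Each term −pᵢ log₂ pᵢ: 0.5·1 + 0.25·2 + 0.25·2; summed, H = 1.500 bits.
Mean RT = a + bH = 195 + 40·1.500 = 255.00 ms.

255 ms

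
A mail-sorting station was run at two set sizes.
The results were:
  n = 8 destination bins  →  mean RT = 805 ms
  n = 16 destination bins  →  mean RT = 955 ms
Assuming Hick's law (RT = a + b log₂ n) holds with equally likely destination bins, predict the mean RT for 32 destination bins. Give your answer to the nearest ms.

Solve the two-equation system in a and b:
  b = (955 − 805) / (log₂ 16 − log₂ 8) = 150 / (4 − 3) = 150 ms/bit
  a = 805 − 150 × 3 = 355 ms
Then RT(32) = 355 + 150 × log₂ 32 = 355 + 150 × 5 ≈ 1105.000 ms.

1105 ms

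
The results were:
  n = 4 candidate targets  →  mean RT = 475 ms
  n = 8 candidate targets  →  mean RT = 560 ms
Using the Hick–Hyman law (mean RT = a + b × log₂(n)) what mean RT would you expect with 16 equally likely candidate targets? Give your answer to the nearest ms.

Fit slope and intercept:
  b = (560 − 475) / (log₂ 8 − log₂ 4) = 85 / (3 − 2) = 85 ms/bit
  a = 475 − 85 × 2 = 305 ms
Then RT(16) = 305 + 85 × log₂ 16 = 305 + 85 × 4 ≈ 645.000 ms.

645 ms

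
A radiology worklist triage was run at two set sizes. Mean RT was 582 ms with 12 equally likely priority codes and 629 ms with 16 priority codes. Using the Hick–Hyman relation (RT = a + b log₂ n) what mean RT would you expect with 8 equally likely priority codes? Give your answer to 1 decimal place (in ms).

RT is linear in log₂ n, so two points fix the line:
  b = (629 − 582) / (log₂ 16 − log₂ 12) = 47 / (4 − 3.5850) = 113.243 ms/bit
  a = 582 − 113.243 × 3.5850 = 176.029 ms
Then RT(8) = 176.029 + 113.243 × log₂ 8 = 176.029 + 113.243 × 3 ≈ 515.757 ms.

515.8 ms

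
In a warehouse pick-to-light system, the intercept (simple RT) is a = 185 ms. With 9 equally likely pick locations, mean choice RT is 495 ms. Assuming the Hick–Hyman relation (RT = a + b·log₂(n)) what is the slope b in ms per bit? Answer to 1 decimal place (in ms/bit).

97.8 ms/bit

b = (495 − 185) / log₂(9) = 310 / 3.1699 = 97.794 ms/bit.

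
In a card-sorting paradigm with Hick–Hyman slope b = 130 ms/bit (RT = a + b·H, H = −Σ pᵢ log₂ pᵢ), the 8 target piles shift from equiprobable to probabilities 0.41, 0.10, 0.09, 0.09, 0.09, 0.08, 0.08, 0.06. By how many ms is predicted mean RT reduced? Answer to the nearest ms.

49 ms

The RT saving is b·ΔH. Equiprobable H₀ = log₂(8) = 3.0000 bits; with the given probabilities H = 2.6241 bits.
b·(H₀ − H) = 130 × (3.0000 − 2.6241) = 48.87 ms.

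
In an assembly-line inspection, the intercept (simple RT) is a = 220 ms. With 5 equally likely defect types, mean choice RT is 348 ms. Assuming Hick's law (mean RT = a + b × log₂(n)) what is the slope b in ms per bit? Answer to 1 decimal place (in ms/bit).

55.1 ms/bit

5 alternatives carry log₂ 5 = 2.3219 bits; the choice cost is 348 − 220 = 128 ms, so b = 128/2.3219 = 55.127 ms/bit.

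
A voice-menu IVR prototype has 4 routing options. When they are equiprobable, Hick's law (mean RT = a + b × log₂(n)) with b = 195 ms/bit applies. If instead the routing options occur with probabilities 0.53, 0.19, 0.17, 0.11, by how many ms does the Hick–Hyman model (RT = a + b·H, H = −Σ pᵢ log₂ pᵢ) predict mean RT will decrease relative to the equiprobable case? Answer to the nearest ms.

54 ms

Equiprobable entropy H₀ = log₂ 4 = 2.0000 bits.
Skewed entropy H = −Σ pᵢ log₂ pᵢ = 1.7255 bits.
ΔRT = b·(H₀ − H) = 195 × 0.2745 = 53.52 ms.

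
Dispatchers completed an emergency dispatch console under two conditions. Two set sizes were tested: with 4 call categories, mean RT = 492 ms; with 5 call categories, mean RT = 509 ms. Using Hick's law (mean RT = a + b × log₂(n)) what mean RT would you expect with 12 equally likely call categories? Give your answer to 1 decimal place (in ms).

575.7 ms

RT is linear in log₂ n, so two points fix the line:
  b = (509 − 492) / (log₂ 5 − log₂ 4) = 17 / (2.3219 − 2) = 52.807 ms/bit
  a = 492 − 52.807 × 2 = 386.386 ms
Then RT(12) = 386.386 + 52.807 × log₂ 12 = 386.386 + 52.807 × 3.5850 ≈ 575.697 ms.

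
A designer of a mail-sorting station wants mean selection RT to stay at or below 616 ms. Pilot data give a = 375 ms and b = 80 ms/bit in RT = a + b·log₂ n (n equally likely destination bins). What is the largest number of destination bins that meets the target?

Set 375 + 80·log₂ n ≤ 616 → log₂ n ≤ (616 − 375)/80 = 3.0125.
So n ≤ 2^3.0125 = 8.070; the largest integer n is 8.

8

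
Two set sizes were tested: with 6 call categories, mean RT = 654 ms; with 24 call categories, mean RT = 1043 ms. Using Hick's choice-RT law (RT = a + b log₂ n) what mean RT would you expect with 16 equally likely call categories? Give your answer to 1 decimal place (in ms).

929.2 ms

RT is linear in log₂ n, so two points fix the line:
  b = (1043 − 654) / (log₂ 24 − log₂ 6) = 389 / (4.5850 − 2.5850) = 194.500 ms/bit
  a = 654 − 194.500 × 2.5850 = 151.225 ms
Then RT(16) = 151.225 + 194.500 × log₂ 16 = 151.225 + 194.500 × 4 ≈ 929.225 ms.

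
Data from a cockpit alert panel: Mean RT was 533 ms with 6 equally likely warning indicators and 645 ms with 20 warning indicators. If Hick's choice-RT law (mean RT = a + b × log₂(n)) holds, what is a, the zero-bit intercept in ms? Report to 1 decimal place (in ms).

Slope: b = (645 − 533) / (log₂ 20 − log₂ 6) = 112/1.7370 = 64.480 ms/bit.
a = RT₁ − b·log₂ n₁ = 533 − 64.480 × 2.5850 = 366.321 ms.

366.3 ms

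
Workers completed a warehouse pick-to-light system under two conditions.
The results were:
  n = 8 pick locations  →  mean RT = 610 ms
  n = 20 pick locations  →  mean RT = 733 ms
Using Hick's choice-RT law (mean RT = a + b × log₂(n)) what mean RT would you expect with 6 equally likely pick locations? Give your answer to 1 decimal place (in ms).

571.4 ms

Fit slope and intercept:
  b = (733 − 610) / (log₂ 20 − log₂ 8) = 123 / (4.3219 − 3) = 93.046 ms/bit
  a = 610 − 93.046 × 3 = 330.862 ms
Then RT(6) = 330.862 + 93.046 × log₂ 6 = 330.862 + 93.046 × 2.5850 ≈ 571.382 ms.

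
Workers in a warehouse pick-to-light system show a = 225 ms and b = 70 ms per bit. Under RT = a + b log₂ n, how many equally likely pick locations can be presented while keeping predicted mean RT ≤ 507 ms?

Set 225 + 70·log₂ n ≤ 507 → log₂ n ≤ (507 − 225)/70 = 4.0286.
So n ≤ 2^4.0286 = 16.320; the largest integer n is 16.

16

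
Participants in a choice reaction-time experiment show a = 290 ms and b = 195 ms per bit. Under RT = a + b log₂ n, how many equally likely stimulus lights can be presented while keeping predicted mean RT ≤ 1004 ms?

12

Set 290 + 195·log₂ n ≤ 1004 → log₂ n ≤ (1004 − 290)/195 = 3.6615.
So n ≤ 2^3.6615 = 12.654; the largest integer n is 12.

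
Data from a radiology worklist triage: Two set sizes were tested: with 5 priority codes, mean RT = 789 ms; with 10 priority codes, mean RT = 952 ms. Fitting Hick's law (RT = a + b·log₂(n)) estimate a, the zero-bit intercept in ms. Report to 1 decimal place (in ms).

410.5 ms

The slope on a log₂ axis is (952 − 789) / (3.3219 − 2.3219) = 163.000 ms/bit.
Intercept: a = 789 − 163.000·log₂(5) = 410.526 ms.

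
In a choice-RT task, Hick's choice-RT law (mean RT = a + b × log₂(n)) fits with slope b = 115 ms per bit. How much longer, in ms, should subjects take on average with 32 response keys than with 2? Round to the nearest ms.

460 ms

Only the slope matters, since a is common to both: ΔRT = b·log₂(n₂/n₁).
log₂(32) − log₂(2) = log₂(32/2) = log₂(16) = 4.
ΔRT = 115 × 4.0000 = 460.000 ms.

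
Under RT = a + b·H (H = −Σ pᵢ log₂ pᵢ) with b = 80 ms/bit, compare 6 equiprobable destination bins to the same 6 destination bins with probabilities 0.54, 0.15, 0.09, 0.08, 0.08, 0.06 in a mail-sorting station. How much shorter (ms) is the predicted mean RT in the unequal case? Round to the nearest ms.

The RT saving is b·ΔH. Equiprobable H₀ = log₂(6) = 2.5850 bits; with the given probabilities H = 2.0298 bits.
b·(H₀ − H) = 80 × (2.5850 − 2.0298) = 44.41 ms.

44 ms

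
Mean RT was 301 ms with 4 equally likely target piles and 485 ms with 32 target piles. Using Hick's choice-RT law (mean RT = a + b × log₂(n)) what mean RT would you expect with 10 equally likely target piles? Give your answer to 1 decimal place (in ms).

With log₂ n on the abscissa the relation is linear; from the two conditions:
  b = (485 − 301) / (log₂ 32 − log₂ 4) = 184 / (5 − 2) = 61.333 ms/bit
  a = 301 − 61.333 × 2 = 178.333 ms
Then RT(10) = 178.333 + 61.333 × log₂ 10 = 178.333 + 61.333 × 3.3219 ≈ 382.078 ms.

382.1 ms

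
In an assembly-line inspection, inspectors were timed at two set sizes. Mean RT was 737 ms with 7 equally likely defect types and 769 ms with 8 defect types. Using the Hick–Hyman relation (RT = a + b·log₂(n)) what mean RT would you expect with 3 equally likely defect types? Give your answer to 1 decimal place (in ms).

Solve the two-equation system in a and b:
  b = (769 − 737) / (log₂ 8 − log₂ 7) = 32 / (3 − 2.8074) = 166.109 ms/bit
  a = 737 − 166.109 × 2.8074 = 270.674 ms
Then RT(3) = 270.674 + 166.109 × log₂ 3 = 270.674 + 166.109 × 1.5850 ≈ 533.950 ms.

534.0 ms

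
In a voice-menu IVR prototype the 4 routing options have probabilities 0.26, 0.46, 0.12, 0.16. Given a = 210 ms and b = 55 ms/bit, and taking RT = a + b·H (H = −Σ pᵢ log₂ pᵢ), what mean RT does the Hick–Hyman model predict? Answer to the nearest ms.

Entropy contributions −pᵢ log₂ pᵢ: 0.5053, 0.5153, 0.3671, 0.4230; sum H = 1.8107 bits.
RT = a + bH = 210 + 55·1.8107 = 309.59 ms.

310 ms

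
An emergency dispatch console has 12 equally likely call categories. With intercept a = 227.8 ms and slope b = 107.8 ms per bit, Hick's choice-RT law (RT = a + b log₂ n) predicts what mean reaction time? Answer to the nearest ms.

log₂(12) = 3.5850 bits, so RT = 227.8 + 107.8 × 3.5850 ≈ 614.259 ms.

614 ms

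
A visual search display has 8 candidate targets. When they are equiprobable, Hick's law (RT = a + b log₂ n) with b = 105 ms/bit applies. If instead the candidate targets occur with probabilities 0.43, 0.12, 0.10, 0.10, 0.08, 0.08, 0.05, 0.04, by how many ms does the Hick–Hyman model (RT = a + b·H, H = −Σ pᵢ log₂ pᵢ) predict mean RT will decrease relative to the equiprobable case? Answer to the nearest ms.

Equiprobable entropy H₀ = log₂ 8 = 3.0000 bits.
Skewed entropy H = −Σ pᵢ log₂ pᵢ = 2.5399 bits.
ΔRT = b·(H₀ − H) = 105 × 0.4601 = 48.31 ms.

48 ms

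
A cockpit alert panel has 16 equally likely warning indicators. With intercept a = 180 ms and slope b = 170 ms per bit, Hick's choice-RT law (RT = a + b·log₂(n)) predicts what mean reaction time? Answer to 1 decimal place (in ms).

log₂(16) = 4 bits, so RT = 180 + 170 × 4 ≈ 860.000 ms.

860.0 ms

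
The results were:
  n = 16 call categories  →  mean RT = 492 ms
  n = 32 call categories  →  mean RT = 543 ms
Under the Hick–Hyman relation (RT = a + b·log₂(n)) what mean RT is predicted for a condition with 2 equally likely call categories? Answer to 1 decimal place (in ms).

339.0 ms

With log₂ n on the abscissa the relation is linear; from the two conditions:
  b = (543 − 492) / (log₂ 32 − log₂ 16) = 51 / (5 − 4) = 51.000 ms/bit
  a = 492 − 51.000 × 4 = 288.000 ms
Then RT(2) = 288.000 + 51.000 × log₂ 2 = 288.000 + 51.000 × 1 ≈ 339.000 ms.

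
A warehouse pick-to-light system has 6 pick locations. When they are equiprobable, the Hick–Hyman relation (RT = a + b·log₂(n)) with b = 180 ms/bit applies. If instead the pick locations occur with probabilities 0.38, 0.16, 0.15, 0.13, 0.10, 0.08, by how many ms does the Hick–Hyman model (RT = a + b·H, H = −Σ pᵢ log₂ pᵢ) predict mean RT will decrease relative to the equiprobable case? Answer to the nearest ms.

The RT saving is b·ΔH. Equiprobable H₀ = log₂(6) = 2.5850 bits; with the given probabilities H = 2.3704 bits.
b·(H₀ − H) = 180 × (2.5850 − 2.3704) = 38.63 ms.

39 ms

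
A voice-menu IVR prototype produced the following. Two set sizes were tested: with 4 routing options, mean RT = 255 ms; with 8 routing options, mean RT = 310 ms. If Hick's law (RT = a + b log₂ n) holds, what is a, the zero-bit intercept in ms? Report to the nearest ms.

145 ms

The slope on a log₂ axis is (310 − 255) / (3 − 2) = 55 ms/bit.
a = RT₁ − b·log₂ n₁ = 255 − 55 × 2 = 145.000 ms.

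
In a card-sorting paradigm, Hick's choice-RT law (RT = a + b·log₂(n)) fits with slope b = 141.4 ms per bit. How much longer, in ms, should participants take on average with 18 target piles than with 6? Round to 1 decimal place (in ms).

Only the slope matters, since a is common to both: ΔRT = b·log₂(n₂/n₁).
log₂(18) − log₂(6) = 4.1699 − 2.5850 = 1.5850.
ΔRT = 141.4 × 1.5850 = 224.114 ms.

224.1 ms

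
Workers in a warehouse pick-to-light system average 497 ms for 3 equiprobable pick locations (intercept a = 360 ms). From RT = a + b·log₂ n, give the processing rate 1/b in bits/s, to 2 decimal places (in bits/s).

11.57 bits/s

Choice component = 497 − 360 = 137 ms over log₂(3) = 1.5850 bits.
b = 137 / 1.5850 = 86.437 ms/bit, so 1/b = 11.569 bits/s.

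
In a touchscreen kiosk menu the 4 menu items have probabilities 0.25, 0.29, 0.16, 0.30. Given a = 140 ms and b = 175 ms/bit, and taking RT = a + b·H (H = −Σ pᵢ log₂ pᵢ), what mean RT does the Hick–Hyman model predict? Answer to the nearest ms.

483 ms

H = 0.25·log₂(1/0.25) + 0.29·log₂(1/0.29) + 0.16·log₂(1/0.16) + 0.30·log₂(1/0.30) = 1.9620 bits.
RT = 140 + 175 × 1.9620 = 483.35 ms.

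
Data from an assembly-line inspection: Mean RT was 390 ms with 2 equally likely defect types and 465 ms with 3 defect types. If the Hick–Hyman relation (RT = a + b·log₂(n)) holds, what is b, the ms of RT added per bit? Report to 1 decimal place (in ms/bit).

128.2 ms/bit

b = (RT₂ − RT₁)/(log₂ n₂ − log₂ n₁) = (465 − 390)/(1.5850 − 1) = 128.213 ms/bit.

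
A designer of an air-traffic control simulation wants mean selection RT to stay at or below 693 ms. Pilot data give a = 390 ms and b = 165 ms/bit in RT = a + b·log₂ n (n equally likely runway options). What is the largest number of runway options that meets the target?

Information budget: (693 − 390)/165 = 1.8364 bits, so n ≤ 2^1.8364 = 3.571 → at most 3.

3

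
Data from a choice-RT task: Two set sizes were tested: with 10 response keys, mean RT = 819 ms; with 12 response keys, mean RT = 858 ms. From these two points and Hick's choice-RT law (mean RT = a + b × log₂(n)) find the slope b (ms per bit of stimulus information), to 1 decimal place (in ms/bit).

148.3 ms/bit

b = (RT₂ − RT₁)/(log₂ n₂ − log₂ n₁) = (858 − 819)/(3.5850 − 3.3219) = 148.270 ms/bit.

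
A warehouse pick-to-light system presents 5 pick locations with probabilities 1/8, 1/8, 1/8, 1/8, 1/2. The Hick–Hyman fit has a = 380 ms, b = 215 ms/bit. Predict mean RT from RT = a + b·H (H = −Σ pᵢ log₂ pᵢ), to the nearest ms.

H = −Σ pᵢ log₂ pᵢ = 0.125·3 + 0.125·3 + 0.125·3 + 0.125·3 + 0.5·1 = 2.000 bits.
RT = 380 + 215 × 2.000 = 810.00 ms.

810 ms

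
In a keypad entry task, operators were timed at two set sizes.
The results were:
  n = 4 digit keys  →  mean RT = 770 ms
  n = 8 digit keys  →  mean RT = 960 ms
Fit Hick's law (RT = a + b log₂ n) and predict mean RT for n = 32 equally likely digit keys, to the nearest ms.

With log₂ n on the abscissa the relation is linear; from the two conditions:
  b = (960 − 770) / (log₂ 8 − log₂ 4) = 190 / (3 − 2) = 190 ms/bit
  a = 770 − 190 × 2 = 390 ms
Then RT(32) = 390 + 190 × log₂ 32 = 390 + 190 × 5 ≈ 1340.000 ms.

1340 ms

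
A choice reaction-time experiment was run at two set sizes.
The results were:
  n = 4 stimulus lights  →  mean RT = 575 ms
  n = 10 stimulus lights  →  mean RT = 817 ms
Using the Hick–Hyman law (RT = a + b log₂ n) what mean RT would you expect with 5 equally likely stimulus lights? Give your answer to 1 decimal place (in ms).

With log₂ n on the abscissa the relation is linear; from the two conditions:
  b = (817 − 575) / (log₂ 10 − log₂ 4) = 242 / (3.3219 − 2) = 183.066 ms/bit
  a = 575 − 183.066 × 2 = 208.868 ms
Then RT(5) = 208.868 + 183.066 × log₂ 5 = 208.868 + 183.066 × 2.3219 ≈ 633.934 ms.

633.9 ms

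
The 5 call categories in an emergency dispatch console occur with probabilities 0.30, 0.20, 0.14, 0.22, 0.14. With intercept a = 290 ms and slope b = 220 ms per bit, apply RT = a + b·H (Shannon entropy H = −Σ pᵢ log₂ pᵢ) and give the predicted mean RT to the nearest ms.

Entropy contributions −pᵢ log₂ pᵢ: 0.5211, 0.4644, 0.3971, 0.4806, 0.3971; sum H = 2.2603 bits.
RT = a + bH = 290 + 220·2.2603 = 787.26 ms.

787 ms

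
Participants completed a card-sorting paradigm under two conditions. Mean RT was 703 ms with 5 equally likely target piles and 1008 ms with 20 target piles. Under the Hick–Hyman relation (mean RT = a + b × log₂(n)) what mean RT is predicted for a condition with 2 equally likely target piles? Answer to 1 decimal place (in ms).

RT is linear in log₂ n, so two points fix the line:
  b = (1008 − 703) / (log₂ 20 − log₂ 5) = 305 / (4.3219 − 2.3219) = 152.500 ms/bit
  a = 703 − 152.500 × 2.3219 = 348.906 ms
Then RT(2) = 348.906 + 152.500 × log₂ 2 = 348.906 + 152.500 × 1 ≈ 501.406 ms.

501.4 ms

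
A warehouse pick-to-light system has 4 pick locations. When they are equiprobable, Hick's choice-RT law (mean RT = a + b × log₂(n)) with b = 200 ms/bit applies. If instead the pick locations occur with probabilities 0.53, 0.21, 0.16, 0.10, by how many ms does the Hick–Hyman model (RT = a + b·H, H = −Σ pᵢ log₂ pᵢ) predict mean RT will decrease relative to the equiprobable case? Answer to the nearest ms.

Equiprobable entropy H₀ = log₂ 4 = 2.0000 bits.
Skewed entropy H = −Σ pᵢ log₂ pᵢ = 1.7135 bits.
ΔRT = b·(H₀ − H) = 200 × 0.2865 = 57.30 ms.

57 ms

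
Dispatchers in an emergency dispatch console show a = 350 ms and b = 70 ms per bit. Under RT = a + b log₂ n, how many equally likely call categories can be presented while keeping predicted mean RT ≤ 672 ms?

Set 350 + 70·log₂ n ≤ 672 → log₂ n ≤ (672 − 350)/70 = 4.6000.
So n ≤ 2^4.6000 = 24.251; the largest integer n is 24.

24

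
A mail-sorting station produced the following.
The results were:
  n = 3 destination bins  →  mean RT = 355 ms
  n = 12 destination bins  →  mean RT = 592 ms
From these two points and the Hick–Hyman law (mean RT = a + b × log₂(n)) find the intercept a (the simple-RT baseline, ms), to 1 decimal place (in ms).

167.2 ms

b = (RT₂ − RT₁)/(log₂ n₂ − log₂ n₁) = (592 − 355)/(3.5850 − 1.5850) = 118.500 ms/bit.
Intercept: a = 355 − 118.500·log₂(3) = 167.182 ms.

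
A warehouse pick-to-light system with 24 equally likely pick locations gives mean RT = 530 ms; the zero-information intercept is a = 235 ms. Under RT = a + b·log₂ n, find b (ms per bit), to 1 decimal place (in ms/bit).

64.3 ms/bit

log₂(24) = 4.5850 bits.
b = (RT − a)/log₂ n = (530 − 235) / 4.5850 = 64.341 ms/bit.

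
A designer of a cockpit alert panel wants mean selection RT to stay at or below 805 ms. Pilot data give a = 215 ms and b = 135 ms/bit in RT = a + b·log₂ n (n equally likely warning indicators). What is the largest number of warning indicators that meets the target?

Information budget: (805 − 215)/135 = 4.3704 bits, so n ≤ 2^4.3704 = 20.683 → at most 20.

20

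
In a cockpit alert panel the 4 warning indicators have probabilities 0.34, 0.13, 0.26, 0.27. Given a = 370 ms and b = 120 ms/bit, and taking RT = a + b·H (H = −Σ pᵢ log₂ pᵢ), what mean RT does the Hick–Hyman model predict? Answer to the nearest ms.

601 ms

H = 0.34·log₂(1/0.34) + 0.13·log₂(1/0.13) + 0.26·log₂(1/0.26) + 0.27·log₂(1/0.27) = 1.9271 bits.
RT = 370 + 120 × 1.9271 = 601.26 ms.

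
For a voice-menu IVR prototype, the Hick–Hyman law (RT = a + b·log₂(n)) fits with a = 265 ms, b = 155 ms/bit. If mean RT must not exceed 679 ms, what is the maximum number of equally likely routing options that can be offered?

Set 265 + 155·log₂ n ≤ 679 → log₂ n ≤ (679 − 265)/155 = 2.6710.
So n ≤ 2^2.6710 = 6.369; the largest integer n is 6.

6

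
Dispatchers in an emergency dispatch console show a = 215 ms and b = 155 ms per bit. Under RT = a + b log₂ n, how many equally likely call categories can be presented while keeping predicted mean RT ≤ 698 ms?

Set 215 + 155·log₂ n ≤ 698 → log₂ n ≤ (698 − 215)/155 = 3.1161.
So n ≤ 2^3.1161 = 8.671; the largest integer n is 8.

8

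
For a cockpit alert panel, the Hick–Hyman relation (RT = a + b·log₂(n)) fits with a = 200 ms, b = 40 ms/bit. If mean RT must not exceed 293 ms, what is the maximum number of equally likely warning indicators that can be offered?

40·log₂ n ≤ 293 − 200 = 93, giving log₂ n ≤ 2.3250 and n ≤ 5.011. The largest whole number is 5.

5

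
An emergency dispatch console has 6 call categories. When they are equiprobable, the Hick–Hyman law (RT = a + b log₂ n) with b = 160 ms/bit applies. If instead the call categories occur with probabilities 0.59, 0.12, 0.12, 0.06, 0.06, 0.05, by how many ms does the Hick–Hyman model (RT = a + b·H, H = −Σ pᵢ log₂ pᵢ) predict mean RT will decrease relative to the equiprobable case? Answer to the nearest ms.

Equiprobable entropy H₀ = log₂ 6 = 2.5850 bits.
Skewed entropy H = −Σ pᵢ log₂ pᵢ = 1.8864 bits.
ΔRT = b·(H₀ − H) = 160 × 0.6985 = 111.77 ms.

112 ms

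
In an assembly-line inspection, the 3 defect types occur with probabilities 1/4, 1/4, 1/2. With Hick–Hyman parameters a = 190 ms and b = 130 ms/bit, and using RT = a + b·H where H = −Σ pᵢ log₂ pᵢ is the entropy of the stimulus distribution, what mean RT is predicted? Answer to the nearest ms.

Each term −pᵢ log₂ pᵢ: 0.25·2 + 0.25·2 + 0.5·1; summed, H = 1.500 bits.
Mean RT = a + bH = 190 + 130·1.500 = 385.00 ms.

385 ms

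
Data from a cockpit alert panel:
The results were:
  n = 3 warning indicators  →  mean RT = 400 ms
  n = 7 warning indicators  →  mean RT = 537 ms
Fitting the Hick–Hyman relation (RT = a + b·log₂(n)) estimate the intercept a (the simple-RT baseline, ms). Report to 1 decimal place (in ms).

222.4 ms

Slope: b = (537 − 400) / (log₂ 7 − log₂ 3) = 137/1.2224 = 112.075 ms/bit.
Intercept: a = 400 − 112.075·log₂(3) = 222.365 ms.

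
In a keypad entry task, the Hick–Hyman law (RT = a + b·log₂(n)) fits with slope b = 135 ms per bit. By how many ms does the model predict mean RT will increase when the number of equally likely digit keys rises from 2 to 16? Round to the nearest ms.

405 ms

The intercept a cancels: ΔRT = b·(log₂ n₂ − log₂ n₁) = b·log₂(n₂/n₁).
log₂(16) − log₂(2) = log₂(16/2) = log₂(8) = 3.
ΔRT = 135 × 3.0000 = 405.000 ms.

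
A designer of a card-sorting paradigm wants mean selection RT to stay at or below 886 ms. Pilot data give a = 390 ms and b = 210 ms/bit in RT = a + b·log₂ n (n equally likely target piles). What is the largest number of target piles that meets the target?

Set 390 + 210·log₂ n ≤ 886 → log₂ n ≤ (886 − 390)/210 = 2.3619.
So n ≤ 2^2.3619 = 5.140; the largest integer n is 5.

5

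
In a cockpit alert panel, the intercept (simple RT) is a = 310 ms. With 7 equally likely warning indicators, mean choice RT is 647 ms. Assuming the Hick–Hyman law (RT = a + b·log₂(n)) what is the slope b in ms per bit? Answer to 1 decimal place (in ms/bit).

120.0 ms/bit

b = (647 − 310) / log₂(7) = 337 / 2.8074 = 120.042 ms/bit.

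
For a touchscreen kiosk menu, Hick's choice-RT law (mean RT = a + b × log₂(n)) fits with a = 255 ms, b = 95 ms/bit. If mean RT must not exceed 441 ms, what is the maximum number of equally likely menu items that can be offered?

3

Information budget: (441 − 255)/95 = 1.9579 bits, so n ≤ 2^1.9579 = 3.885 → at most 3.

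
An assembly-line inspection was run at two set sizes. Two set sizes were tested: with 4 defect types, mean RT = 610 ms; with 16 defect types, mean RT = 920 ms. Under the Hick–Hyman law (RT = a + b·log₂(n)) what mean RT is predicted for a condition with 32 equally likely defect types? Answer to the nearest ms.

1075 ms

Fit slope and intercept:
  b = (920 − 610) / (log₂ 16 − log₂ 4) = 310 / (4 − 2) = 155 ms/bit
  a = 610 − 155 × 2 = 300 ms
Then RT(32) = 300 + 155 × log₂ 32 = 300 + 155 × 5 ≈ 1075.000 ms.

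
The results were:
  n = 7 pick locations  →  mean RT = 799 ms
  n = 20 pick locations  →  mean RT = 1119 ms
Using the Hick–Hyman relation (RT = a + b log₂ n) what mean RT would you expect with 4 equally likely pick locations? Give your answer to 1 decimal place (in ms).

With log₂ n on the abscissa the relation is linear; from the two conditions:
  b = (1119 − 799) / (log₂ 20 − log₂ 7) = 320 / (4.3219 − 2.8074) = 211.281 ms/bit
  a = 799 − 211.281 × 2.8074 = 205.860 ms
Then RT(4) = 205.860 + 211.281 × log₂ 4 = 205.860 + 211.281 × 2 ≈ 628.422 ms.

628.4 ms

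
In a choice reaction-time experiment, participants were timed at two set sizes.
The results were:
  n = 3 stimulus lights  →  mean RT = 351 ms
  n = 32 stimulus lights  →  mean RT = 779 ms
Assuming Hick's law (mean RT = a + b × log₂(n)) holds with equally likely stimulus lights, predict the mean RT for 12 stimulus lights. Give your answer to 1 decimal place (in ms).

601.7 ms

Fit slope and intercept:
  b = (779 − 351) / (log₂ 32 − log₂ 3) = 428 / (5 − 1.5850) = 125.328 ms/bit
  a = 351 − 125.328 × 1.5850 = 152.360 ms
Then RT(12) = 152.360 + 125.328 × log₂ 12 = 152.360 + 125.328 × 3.5850 ≈ 601.656 ms.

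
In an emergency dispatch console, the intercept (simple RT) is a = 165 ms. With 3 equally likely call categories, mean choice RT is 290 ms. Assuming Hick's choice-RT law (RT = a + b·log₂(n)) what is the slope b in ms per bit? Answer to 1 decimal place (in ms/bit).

78.9 ms/bit

b = (290 − 165) / log₂(3) = 125 / 1.5850 = 78.866 ms/bit.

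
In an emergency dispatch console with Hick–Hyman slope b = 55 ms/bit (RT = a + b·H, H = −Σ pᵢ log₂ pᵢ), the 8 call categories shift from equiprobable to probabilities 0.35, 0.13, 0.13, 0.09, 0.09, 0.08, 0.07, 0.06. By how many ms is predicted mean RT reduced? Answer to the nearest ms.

15 ms

The RT saving is b·ΔH. Equiprobable H₀ = log₂(8) = 3.0000 bits; with the given probabilities H = 2.7243 bits.
b·(H₀ − H) = 55 × (3.0000 − 2.7243) = 15.16 ms.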